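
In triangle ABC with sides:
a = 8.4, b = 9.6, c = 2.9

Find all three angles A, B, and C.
Law of cosines for each angle (a² = 70.56, b² = 92.16, c² = 8.41):
cos(A) = (b² + c² − a²)/(2bc) = (92.16 + 8.41 − 70.56)/(2·9.6·2.9) = 30.01/55.68 ≈ 0.538973  ⇒  A ≈ 57.3863°
cos(B) = (a² + c² − b²)/(2ac) = (70.56 + 8.41 − 92.16)/(2·8.4·2.9) = -13.19/48.72 ≈ -0.270731  ⇒  B ≈ 105.708°
cos(C) = (a² + b² − c²)/(2ab) = (70.56 + 92.16 − 8.41)/(2·8.4·9.6) = 154.31/161.28 ≈ 0.956783  ⇒  C ≈ 16.906°
Check: A + B + C ≈ 180°

A = 57.39°, B = 105.7°, C = 16.91°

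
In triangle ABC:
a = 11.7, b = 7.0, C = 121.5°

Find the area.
Two sides and the included angle (SAS): A = ½·a·b·sin(C) = ½·11.7·7.0·sin(121.5°)
sin(121.5°) ≈ 0.85264
A ≈ ½·81.9·0.85264 = 40.95·0.85264 ≈ 34.9156

Area = 34.92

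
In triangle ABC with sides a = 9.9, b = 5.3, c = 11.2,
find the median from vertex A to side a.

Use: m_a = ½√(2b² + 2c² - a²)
m_a = ½√(2·5.3² + 2·11.2² − 9.9²) = ½√(2·28.09 + 2·125.44 − 98.01) = ½√(56.18 + 250.88 − 98.01) = ½√209.05
√209.05 ≈ 14.4586, so m_a ≈ 7.22928

m_a = 7.229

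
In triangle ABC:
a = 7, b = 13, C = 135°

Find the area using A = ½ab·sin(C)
A = ½·a·b·sin(C) = ½·7·13·sin(135°)
sin(135°) ≈ 0.707107
A ≈ ½·91·0.707107 = 45.5·0.707107 ≈ 32.1734

Area = 32.17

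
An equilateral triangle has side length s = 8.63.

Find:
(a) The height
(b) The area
(a) The height splits the triangle into two 30-60-90 halves: h = s·√3/2 = 8.63·1.73205/2 ≈ 14.9476/2 ≈ 7.4738
(b) Area = (√3/4)·s² = (√3/4)·8.63² = (√3/4)·74.4769 ≈ 0.433013·74.4769 ≈ 32.2494

Height = 7.474, Area = 32.25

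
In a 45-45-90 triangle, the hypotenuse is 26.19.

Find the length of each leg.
In a 45-45-90 triangle hypotenuse = leg·√2, so leg = hypotenuse/√2.
Leg = 26.19/√2 ≈ 26.19/1.41421 ≈ 18.5191

Each leg = 18.52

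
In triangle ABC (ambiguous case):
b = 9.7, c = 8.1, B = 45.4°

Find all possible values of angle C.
b/sin(B) = c/sin(C)  ⇒  sin(C) = c·sin(B)/b = 8.1·sin(45.4°)/9.7
sin(45.4°) ≈ 0.712026
sin(C) ≈ 8.1·0.712026/9.7 ≈ 5.76741/9.7 ≈ 0.594578
Candidate 1: C₁ = arcsin(0.594578) ≈ 36.4826°  →  A = 180° − 45.4° − 36.4826° ≈ 98.1174° > 0, valid
Candidate 2: C₂ = 180° − C₁ ≈ 143.517°  →  A = 180° − 45.4° − 143.517° ≈ -8.9174° ≤ 0, not a valid triangle

C = 36.48° (one solution)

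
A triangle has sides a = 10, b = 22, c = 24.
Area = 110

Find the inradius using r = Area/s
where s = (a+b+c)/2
s = (10 + 22 + 24)/2 = 56/2 = 28
r = Area/s = 110/28 ≈ 3.92857

r = 3.929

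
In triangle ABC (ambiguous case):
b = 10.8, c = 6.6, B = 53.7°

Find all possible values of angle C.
b/sin(B) = c/sin(C)  ⇒  sin(C) = c·sin(B)/b = 6.6·sin(53.7°)/10.8
sin(53.7°) ≈ 0.805928
sin(C) ≈ 6.6·0.805928/10.8 ≈ 5.31913/10.8 ≈ 0.492512
Candidate 1: C₁ = arcsin(0.492512) ≈ 29.5058°  →  A = 180° − 53.7° − 29.5058° ≈ 96.7942° > 0, valid
Candidate 2: C₂ = 180° − C₁ ≈ 150.494°  →  A = 180° − 53.7° − 150.494° ≈ -24.1942° ≤ 0, not a valid triangle

C = 29.51° (one solution)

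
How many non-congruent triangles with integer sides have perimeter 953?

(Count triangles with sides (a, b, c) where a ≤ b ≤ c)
Let a ≤ b ≤ c with a + b + c = 953. The only binding inequality is a + b > c, i.e. 953 − c > c, so c < 953/2; and c ≥ 953/3 since c is the largest side.
So 318 ≤ c ≤ 476. For each c, b runs from ⌈(953 − c)/2⌉ up to c (then a = 953 − b − c satisfies 1 ≤ a ≤ b automatically), giving c − ⌈(953 − c)/2⌉ + 1 choices.
Summing over c: 1 + 3 + 4 + 6 + … + 237 + 238  (159 terms, c = 318, …, 476) = 19040
Check (closed form: nearest integer to p²/48 for even p, (p+3)²/48 for odd p): (953+3)²/48 = 956²/48 = 913936/48 ≈ 19040.33 → 19040

19040 triangles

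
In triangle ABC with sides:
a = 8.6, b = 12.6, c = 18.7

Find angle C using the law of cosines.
c² = a² + b² − 2ab·cos(C)  ⇒  cos(C) = (a² + b² − c²)/(2ab)
cos(C) = (8.6² + 12.6² − 18.7²)/(2·8.6·12.6) = (73.96 + 158.76 − 349.69)/216.72 = -116.97/216.72 ≈ -0.539729
C = arccos(-0.539729) ≈ 122.665°

C = 122.7°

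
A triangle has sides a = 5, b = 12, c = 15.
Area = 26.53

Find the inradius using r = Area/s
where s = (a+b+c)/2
s = (5 + 12 + 15)/2 = 32/2 = 16
r = Area/s = 26.53/16 ≈ 1.65813

r = 1.658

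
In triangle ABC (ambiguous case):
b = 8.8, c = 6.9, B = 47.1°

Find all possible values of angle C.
b/sin(B) = c/sin(C)  ⇒  sin(C) = c·sin(B)/b = 6.9·sin(47.1°)/8.8
sin(47.1°) ≈ 0.732543
sin(C) ≈ 6.9·0.732543/8.8 ≈ 5.05455/8.8 ≈ 0.57438
Candidate 1: C₁ = arcsin(0.57438) ≈ 35.0562°  →  A = 180° − 47.1° − 35.0562° ≈ 97.8438° > 0, valid
Candidate 2: C₂ = 180° − C₁ ≈ 144.944°  →  A = 180° − 47.1° − 144.944° ≈ -12.0438° ≤ 0, not a valid triangle

C = 35.06° (one solution)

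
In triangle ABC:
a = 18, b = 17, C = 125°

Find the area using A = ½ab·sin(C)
A = ½·a·b·sin(C) = ½·18·17·sin(125°)
sin(125°) ≈ 0.819152
A ≈ ½·306·0.819152 = 153·0.819152 ≈ 125.33

Area = 125.3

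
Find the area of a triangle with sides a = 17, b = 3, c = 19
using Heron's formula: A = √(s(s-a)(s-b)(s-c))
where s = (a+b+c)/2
s = (17 + 3 + 19)/2 = 39/2 = 19.5
s − a = 2.5, s − b = 16.5, s − c = 0.5
s(s−a)(s−b)(s−c) = 19.5·2.5·16.5·0.5 = 402.1875
Area = √402.1875 ≈ 20.0546

s = 19.5, Area = 20.05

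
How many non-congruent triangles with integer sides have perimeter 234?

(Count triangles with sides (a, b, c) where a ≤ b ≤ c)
Let a ≤ b ≤ c with a + b + c = 234. The only binding inequality is a + b > c, i.e. 234 − c > c, so c < 234/2; and c ≥ 234/3 since c is the largest side.
So 78 ≤ c ≤ 116. For each c, b runs from ⌈(234 − c)/2⌉ up to c (then a = 234 − b − c satisfies 1 ≤ a ≤ b automatically), giving c − ⌈(234 − c)/2⌉ + 1 choices.
Summing over c: 1 + 2 + 4 + 5 + … + 56 + 58  (39 terms, c = 78, …, 116) = 1141
Check (closed form: nearest integer to p²/48 for even p, (p+3)²/48 for odd p): 234²/48 = 54756/48 ≈ 1140.75 → 1141

1141 triangles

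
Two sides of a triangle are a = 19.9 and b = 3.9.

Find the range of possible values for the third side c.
Triangle inequality: |a − b| < c < a + b
|a − b| = |19.9 − 3.9| = 16
a + b = 19.9 + 3.9 = 23.8

16 < c < 23.8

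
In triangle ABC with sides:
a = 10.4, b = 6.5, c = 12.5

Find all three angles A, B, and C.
Law of cosines for each angle (a² = 108.16, b² = 42.25, c² = 156.25):
cos(A) = (b² + c² − a²)/(2bc) = (42.25 + 156.25 − 108.16)/(2·6.5·12.5) = 90.34/162.5 ≈ 0.555938  ⇒  A ≈ 56.2246°
cos(B) = (a² + c² − b²)/(2ac) = (108.16 + 156.25 − 42.25)/(2·10.4·12.5) = 222.16/260 ≈ 0.854462  ⇒  B ≈ 31.2997°
cos(C) = (a² + b² − c²)/(2ab) = (108.16 + 42.25 − 156.25)/(2·10.4·6.5) = -5.84/135.2 ≈ -0.0431953  ⇒  C ≈ 92.4757°
Check: A + B + C ≈ 180°

A = 56.22°, B = 31.3°, C = 92.48°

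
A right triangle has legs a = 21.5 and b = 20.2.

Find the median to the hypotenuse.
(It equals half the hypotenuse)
Hypotenuse c = √(a² + b²) = √(462.25 + 408.04) = √870.29 ≈ 29.5007
Median to hypotenuse = c/2 ≈ 29.5007/2 ≈ 14.7503

Median = 14.75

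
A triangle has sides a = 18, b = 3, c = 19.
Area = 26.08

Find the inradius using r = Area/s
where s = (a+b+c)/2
s = (18 + 3 + 19)/2 = 40/2 = 20
r = Area/s = 26.08/20 ≈ 1.304

r = 1.304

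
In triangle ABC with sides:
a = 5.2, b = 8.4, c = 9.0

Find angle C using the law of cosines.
c² = a² + b² − 2ab·cos(C)  ⇒  cos(C) = (a² + b² − c²)/(2ab)
cos(C) = (5.2² + 8.4² − 9.0²)/(2·5.2·8.4) = (27.04 + 70.56 − 81)/87.36 = 16.6/87.36 ≈ 0.190018
C = arccos(0.190018) ≈ 79.0461°

C = 79.05°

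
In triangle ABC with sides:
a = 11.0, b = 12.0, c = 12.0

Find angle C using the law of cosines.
c² = a² + b² − 2ab·cos(C)  ⇒  cos(C) = (a² + b² − c²)/(2ab)
cos(C) = (11.0² + 12.0² − 12.0²)/(2·11.0·12.0) = (121 + 144 − 144)/264 = 121/264 ≈ 0.458333
C = arccos(0.458333) ≈ 62.7204°

C = 62.72°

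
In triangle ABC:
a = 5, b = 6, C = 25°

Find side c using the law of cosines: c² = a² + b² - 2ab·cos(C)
c² = 5² + 6² − 2·5·6·cos(25°)
cos(25°) ≈ 0.906308
c² ≈ 25 + 36 − 60·(0.906308) ≈ 61 − 54.3785 ≈ 6.62153
c ≈ √6.62153 ≈ 2.57323

c = 2.573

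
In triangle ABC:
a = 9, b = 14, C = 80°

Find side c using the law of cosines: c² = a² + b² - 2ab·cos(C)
c² = 9² + 14² − 2·9·14·cos(80°)
cos(80°) ≈ 0.173648
c² ≈ 81 + 196 − 252·(0.173648) ≈ 277 − 43.7593 ≈ 233.241
c ≈ √233.241 ≈ 15.2722

c = 15.27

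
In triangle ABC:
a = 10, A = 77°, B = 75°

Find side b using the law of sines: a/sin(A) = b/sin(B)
a/sin(A) = b/sin(B)  ⇒  b = a·sin(B)/sin(A) = 10·sin(75°)/sin(77°)
sin(75°) ≈ 0.965926, sin(77°) ≈ 0.97437
b ≈ 10·0.965926/0.97437 ≈ 9.65926/0.97437 ≈ 9.91334

b = 9.913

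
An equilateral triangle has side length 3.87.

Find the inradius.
r = Area/s with s the semi-perimeter.
Area = (√3/4)·3.87² = (√3/4)·14.9769 ≈ 0.433013·14.9769 ≈ 6.48519
s = 3·3.87/2 = 5.805
r ≈ 6.48519/5.805 ≈ 1.11717
(Equivalently r = side/(2√3) = 3.87/3.4641 ≈ 1.11717.)

r = 1.117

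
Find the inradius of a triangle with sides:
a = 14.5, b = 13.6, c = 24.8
r = Area/s where s is the semi-perimeter.
s = (14.5 + 13.6 + 24.8)/2 = 52.9/2 = 26.45
Area = √(s(s−a)(s−b)(s−c)) = √(26.45·11.95·12.85·1.65) ≈ √6701.63 ≈ 81.8635
r ≈ 81.8635/26.45 ≈ 3.09503

r = 3.095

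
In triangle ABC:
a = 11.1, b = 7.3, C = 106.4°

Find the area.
Two sides and the included angle (SAS): A = ½·a·b·sin(C) = ½·11.1·7.3·sin(106.4°)
sin(106.4°) ≈ 0.959314
A ≈ ½·81.03·0.959314 = 40.515·0.959314 ≈ 38.8666

Area = 38.87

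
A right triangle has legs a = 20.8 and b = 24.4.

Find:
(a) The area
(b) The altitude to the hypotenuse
(a) The legs are perpendicular, so Area = ½·a·b = ½·20.8·24.4 = ½·507.52 = 253.76
(b) Hypotenuse c = √(a² + b²) = √(432.64 + 595.36) = √1028 ≈ 32.0624
    Area = ½·c·h_c  ⇒  h_c = 2·Area/c = 507.52/32.0624 ≈ 15.8291

Area = 253.76, h_c = 15.83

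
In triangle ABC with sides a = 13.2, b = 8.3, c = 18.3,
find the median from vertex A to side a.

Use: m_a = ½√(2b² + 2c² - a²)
m_a = ½√(2·8.3² + 2·18.3² − 13.2²) = ½√(2·68.89 + 2·334.89 − 174.24) = ½√(137.78 + 669.78 − 174.24) = ½√633.32
√633.32 ≈ 25.1658, so m_a ≈ 12.5829

m_a = 12.58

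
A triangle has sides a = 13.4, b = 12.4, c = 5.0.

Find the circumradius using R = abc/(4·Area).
First find the area with Heron's formula.
s = (13.4 + 12.4 + 5.0)/2 = 15.4
Area = √(s(s−a)(s−b)(s−c)) = √(15.4·2·3·10.4) ≈ √960.96 ≈ 30.9994
abc = 13.4·12.4·5.0 = 830.8
R = abc/(4·Area) ≈ 830.8/(4·30.9994) = 830.8/123.997 ≈ 6.70014

R = 6.7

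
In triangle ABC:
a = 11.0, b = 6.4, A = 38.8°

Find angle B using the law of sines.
a/sin(A) = b/sin(B)  ⇒  sin(B) = b·sin(A)/a = 6.4·sin(38.8°)/11.0
sin(38.8°) ≈ 0.626604
sin(B) ≈ 6.4·0.626604/11.0 ≈ 4.01026/11.0 ≈ 0.364569
B = arcsin(0.364569) ≈ 21.3811°
(Since b ≤ a we need B ≤ A, so the obtuse alternative 180° − 21.3811° ≈ 158.619° is rejected.)

B = 21.38°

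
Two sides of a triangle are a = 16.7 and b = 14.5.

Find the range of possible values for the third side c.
Triangle inequality: |a − b| < c < a + b
|a − b| = |16.7 − 14.5| = 2.2
a + b = 16.7 + 14.5 = 31.2

2.2 < c < 31.2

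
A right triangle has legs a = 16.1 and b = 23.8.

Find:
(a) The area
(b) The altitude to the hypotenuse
(a) The legs are perpendicular, so Area = ½·a·b = ½·16.1·23.8 = ½·383.18 = 191.59
(b) Hypotenuse c = √(a² + b²) = √(259.21 + 566.44) = √825.65 ≈ 28.7341
    Area = ½·c·h_c  ⇒  h_c = 2·Area/c = 383.18/28.7341 ≈ 13.3354

Area = 191.59, h_c = 13.34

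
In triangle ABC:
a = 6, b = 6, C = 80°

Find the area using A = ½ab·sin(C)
A = ½·a·b·sin(C) = ½·6·6·sin(80°)
sin(80°) ≈ 0.984808
A ≈ ½·36·0.984808 = 18·0.984808 ≈ 17.7265

Area = 17.73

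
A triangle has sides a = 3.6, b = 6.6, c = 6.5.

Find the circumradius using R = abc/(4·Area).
First find the area with Heron's formula.
s = (3.6 + 6.6 + 6.5)/2 = 8.35
Area = √(s(s−a)(s−b)(s−c)) = √(8.35·4.75·1.75·1.85) ≈ √128.407 ≈ 11.3317
abc = 3.6·6.6·6.5 = 154.44
R = abc/(4·Area) ≈ 154.44/(4·11.3317) = 154.44/45.3268 ≈ 3.40726

R = 3.407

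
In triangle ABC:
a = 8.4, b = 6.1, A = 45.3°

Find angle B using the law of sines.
a/sin(A) = b/sin(B)  ⇒  sin(B) = b·sin(A)/a = 6.1·sin(45.3°)/8.4
sin(45.3°) ≈ 0.710799
sin(B) ≈ 6.1·0.710799/8.4 ≈ 4.33588/8.4 ≈ 0.516176
B = arcsin(0.516176) ≈ 31.0761°
(Since b ≤ a we need B ≤ A, so the obtuse alternative 180° − 31.0761° ≈ 148.924° is rejected.)

B = 31.08°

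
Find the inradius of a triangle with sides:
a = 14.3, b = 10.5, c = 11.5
r = Area/s where s is the semi-perimeter.
s = (14.3 + 10.5 + 11.5)/2 = 36.3/2 = 18.15
Area = √(s(s−a)(s−b)(s−c)) = √(18.15·3.85·7.65·6.65) ≈ √3554.84 ≈ 59.6225
r ≈ 59.6225/18.15 ≈ 3.28499

r = 3.285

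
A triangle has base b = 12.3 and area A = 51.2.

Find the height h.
A = ½·b·h  ⇒  h = 2A/b = 2·51.2/12.3 = 102.4/12.3 ≈ 8.3252

h = 8.325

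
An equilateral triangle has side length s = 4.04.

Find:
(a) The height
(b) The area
(a) The height splits the triangle into two 30-60-90 halves: h = s·√3/2 = 4.04·1.73205/2 ≈ 6.99749/2 ≈ 3.49874
(b) Area = (√3/4)·s² = (√3/4)·4.04² = (√3/4)·16.3216 ≈ 0.433013·16.3216 ≈ 7.06746

Height = 3.499, Area = 7.067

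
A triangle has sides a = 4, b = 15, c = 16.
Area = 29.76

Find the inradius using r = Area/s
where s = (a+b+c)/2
s = (4 + 15 + 16)/2 = 35/2 = 17.5
r = Area/s = 29.76/17.5 ≈ 1.70057

r = 1.701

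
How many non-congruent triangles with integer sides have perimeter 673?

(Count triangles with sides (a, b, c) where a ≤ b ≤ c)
Let a ≤ b ≤ c with a + b + c = 673. The only binding inequality is a + b > c, i.e. 673 − c > c, so c < 673/2; and c ≥ 673/3 since c is the largest side.
So 225 ≤ c ≤ 336. For each c, b runs from ⌈(673 − c)/2⌉ up to c (then a = 673 − b − c satisfies 1 ≤ a ≤ b automatically), giving c − ⌈(673 − c)/2⌉ + 1 choices.
Summing over c: 2 + 3 + 5 + 6 + … + 167 + 168  (112 terms, c = 225, …, 336) = 9520
Check (closed form: nearest integer to p²/48 for even p, (p+3)²/48 for odd p): (673+3)²/48 = 676²/48 = 456976/48 ≈ 9520.33 → 9520

9520 triangles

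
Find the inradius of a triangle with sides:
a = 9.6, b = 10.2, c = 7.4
r = Area/s where s is the semi-perimeter.
s = (9.6 + 10.2 + 7.4)/2 = 27.2/2 = 13.6
Area = √(s(s−a)(s−b)(s−c)) = √(13.6·4·3.4·6.2) ≈ √1146.75 ≈ 33.8637
r ≈ 33.8637/13.6 ≈ 2.48998

r = 2.49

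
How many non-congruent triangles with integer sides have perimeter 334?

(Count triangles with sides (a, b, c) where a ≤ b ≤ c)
Let a ≤ b ≤ c with a + b + c = 334. The only binding inequality is a + b > c, i.e. 334 − c > c, so c < 334/2; and c ≥ 334/3 since c is the largest side.
So 112 ≤ c ≤ 166. For each c, b runs from ⌈(334 − c)/2⌉ up to c (then a = 334 − b − c satisfies 1 ≤ a ≤ b automatically), giving c − ⌈(334 − c)/2⌉ + 1 choices.
Summing over c: 2 + 3 + 5 + 6 + … + 81 + 83  (55 terms, c = 112, …, 166) = 2324
Check (closed form: nearest integer to p²/48 for even p, (p+3)²/48 for odd p): 334²/48 = 111556/48 ≈ 2324.08 → 2324

2324 triangles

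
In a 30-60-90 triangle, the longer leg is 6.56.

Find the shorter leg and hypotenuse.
In a 30-60-90 triangle the sides are in ratio 1 : √3 : 2, so short leg = long leg/√3 and hypotenuse = 2·(short leg).
Short leg = 6.56/√3 ≈ 6.56/1.73205 ≈ 3.78742
Hypotenuse = 2·3.78742 ≈ 7.57484

Short leg = 3.787, Hypotenuse = 7.575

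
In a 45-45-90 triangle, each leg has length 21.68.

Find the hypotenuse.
In a 45-45-90 triangle the sides are in ratio 1 : 1 : √2, so hypotenuse = leg·√2.
Hypotenuse = 21.68·√2 ≈ 21.68·1.41421 ≈ 30.6602

Hypotenuse = 21.68√2 = 30.66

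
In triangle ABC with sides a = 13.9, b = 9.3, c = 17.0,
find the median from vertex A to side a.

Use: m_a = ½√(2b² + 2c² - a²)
m_a = ½√(2·9.3² + 2·17.0² − 13.9²) = ½√(2·86.49 + 2·289 − 193.21) = ½√(172.98 + 578 − 193.21) = ½√557.77
√557.77 ≈ 23.6172, so m_a ≈ 11.8086

m_a = 11.81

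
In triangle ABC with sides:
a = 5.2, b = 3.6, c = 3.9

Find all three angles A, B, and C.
Law of cosines for each angle (a² = 27.04, b² = 12.96, c² = 15.21):
cos(A) = (b² + c² − a²)/(2bc) = (12.96 + 15.21 − 27.04)/(2·3.6·3.9) = 1.13/28.08 ≈ 0.0402422  ⇒  A ≈ 87.6937°
cos(B) = (a² + c² − b²)/(2ac) = (27.04 + 15.21 − 12.96)/(2·5.2·3.9) = 29.29/40.56 ≈ 0.72214  ⇒  B ≈ 43.7686°
cos(C) = (a² + b² − c²)/(2ab) = (27.04 + 12.96 − 15.21)/(2·5.2·3.6) = 24.79/37.44 ≈ 0.662126  ⇒  C ≈ 48.5378°
Check: A + B + C ≈ 180°

A = 87.69°, B = 43.77°, C = 48.54°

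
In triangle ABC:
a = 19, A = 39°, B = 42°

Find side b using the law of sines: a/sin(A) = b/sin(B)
a/sin(A) = b/sin(B)  ⇒  b = a·sin(B)/sin(A) = 19·sin(42°)/sin(39°)
sin(42°) ≈ 0.669131, sin(39°) ≈ 0.62932
b ≈ 19·0.669131/0.62932 ≈ 12.7135/0.62932 ≈ 20.2019

b = 20.2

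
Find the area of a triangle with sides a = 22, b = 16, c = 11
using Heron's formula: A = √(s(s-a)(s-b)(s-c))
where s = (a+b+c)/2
s = (22 + 16 + 11)/2 = 49/2 = 24.5
s − a = 2.5, s − b = 8.5, s − c = 13.5
s(s−a)(s−b)(s−c) = 24.5·2.5·8.5·13.5 = 7028.4375
Area = √7028.4375 ≈ 83.8358

s = 24.5, Area = 83.84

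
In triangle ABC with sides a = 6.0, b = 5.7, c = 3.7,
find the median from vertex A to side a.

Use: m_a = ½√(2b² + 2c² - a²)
m_a = ½√(2·5.7² + 2·3.7² − 6.0²) = ½√(2·32.49 + 2·13.69 − 36) = ½√(64.98 + 27.38 − 36) = ½√56.36
√56.36 ≈ 7.50733, so m_a ≈ 3.75366

m_a = 3.754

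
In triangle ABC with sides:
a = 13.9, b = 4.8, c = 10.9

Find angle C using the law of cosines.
c² = a² + b² − 2ab·cos(C)  ⇒  cos(C) = (a² + b² − c²)/(2ab)
cos(C) = (13.9² + 4.8² − 10.9²)/(2·13.9·4.8) = (193.21 + 23.04 − 118.81)/133.44 = 97.44/133.44 ≈ 0.730216
C = arccos(0.730216) ≈ 43.0955°

C = 43.1°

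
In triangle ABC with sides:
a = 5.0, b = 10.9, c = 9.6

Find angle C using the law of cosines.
c² = a² + b² − 2ab·cos(C)  ⇒  cos(C) = (a² + b² − c²)/(2ab)
cos(C) = (5.0² + 10.9² − 9.6²)/(2·5.0·10.9) = (25 + 118.81 − 92.16)/109 = 51.65/109 ≈ 0.473853
C = arccos(0.473853) ≈ 61.7153°

C = 61.72°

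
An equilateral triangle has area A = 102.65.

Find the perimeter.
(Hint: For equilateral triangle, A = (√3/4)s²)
A = (√3/4)s²  ⇒  s² = 4A/√3 = 4·102.65/√3 = 410.6/1.73205 ≈ 237.06
s ≈ √237.06 ≈ 15.3968
Perimeter = 3s ≈ 3·15.3968 ≈ 46.1903

Perimeter = 46.19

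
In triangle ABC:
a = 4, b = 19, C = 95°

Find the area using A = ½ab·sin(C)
A = ½·a·b·sin(C) = ½·4·19·sin(95°)
sin(95°) ≈ 0.996195
A ≈ ½·76·0.996195 = 38·0.996195 ≈ 37.8554

Area = 37.86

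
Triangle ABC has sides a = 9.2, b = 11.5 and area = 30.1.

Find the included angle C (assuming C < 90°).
Area = ½·a·b·sin(C)  ⇒  sin(C) = 2·Area/(a·b) = 2·30.1/(9.2·11.5) = 60.2/105.8 ≈ 0.568998
C = arcsin(0.568998) ≈ 34.6804° (taking the acute solution since C < 90°)

C = 34.68°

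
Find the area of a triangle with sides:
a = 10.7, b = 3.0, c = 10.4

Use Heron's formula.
s = (10.7 + 3.0 + 10.4)/2 = 24.1/2 = 12.05
s − a = 1.35, s − b = 9.05, s − c = 1.65
s(s−a)(s−b)(s−c) = 12.05·1.35·9.05·1.65 ≈ 242.914
Area = √242.914 ≈ 15.5857

Area = 15.59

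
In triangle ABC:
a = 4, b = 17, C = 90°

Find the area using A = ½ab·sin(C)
A = ½·a·b·sin(C) = ½·4·17·sin(90°)
sin(90°) ≈ 1
A ≈ ½·68·1 = 34·1 ≈ 34

Area = 34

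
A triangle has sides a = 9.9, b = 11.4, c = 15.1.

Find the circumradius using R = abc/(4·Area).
First find the area with Heron's formula.
s = (9.9 + 11.4 + 15.1)/2 = 18.2
Area = √(s(s−a)(s−b)(s−c)) = √(18.2·8.3·6.8·3.1) ≈ √3184.34 ≈ 56.43
abc = 9.9·11.4·15.1 = 1704.186
R = abc/(4·Area) ≈ 1704.186/(4·56.43) = 1704.186/225.72 ≈ 7.55

R = 7.55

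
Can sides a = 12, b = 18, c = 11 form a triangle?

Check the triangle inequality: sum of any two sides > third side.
a + b vs c: 12 + 18 = 30 > 11  ✓
a + c vs b: 12 + 11 = 23 > 18  ✓
b + c vs a: 18 + 11 = 29 > 12  ✓

Yes, triangle inequality satisfied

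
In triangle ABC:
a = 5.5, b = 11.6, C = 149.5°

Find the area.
Two sides and the included angle (SAS): A = ½·a·b·sin(C) = ½·5.5·11.6·sin(149.5°)
sin(149.5°) ≈ 0.507538
A ≈ ½·63.8·0.507538 = 31.9·0.507538 ≈ 16.1905

Area = 16.19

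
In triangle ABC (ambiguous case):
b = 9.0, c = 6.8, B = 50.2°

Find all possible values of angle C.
b/sin(B) = c/sin(C)  ⇒  sin(C) = c·sin(B)/b = 6.8·sin(50.2°)/9.0
sin(50.2°) ≈ 0.768284
sin(C) ≈ 6.8·0.768284/9.0 ≈ 5.22433/9.0 ≈ 0.580481
Candidate 1: C₁ = arcsin(0.580481) ≈ 35.4844°  →  A = 180° − 50.2° − 35.4844° ≈ 94.3156° > 0, valid
Candidate 2: C₂ = 180° − C₁ ≈ 144.516°  →  A = 180° − 50.2° − 144.516° ≈ -14.7156° ≤ 0, not a valid triangle

C = 35.48° (one solution)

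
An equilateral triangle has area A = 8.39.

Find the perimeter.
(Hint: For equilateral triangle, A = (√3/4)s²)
A = (√3/4)s²  ⇒  s² = 4A/√3 = 4·8.39/√3 = 33.56/1.73205 ≈ 19.3759
s ≈ √19.3759 ≈ 4.4018
Perimeter = 3s ≈ 3·4.4018 ≈ 13.2054

Perimeter = 13.21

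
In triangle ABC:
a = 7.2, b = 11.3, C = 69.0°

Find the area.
Two sides and the included angle (SAS): A = ½·a·b·sin(C) = ½·7.2·11.3·sin(69.0°)
sin(69.0°) ≈ 0.93358
A ≈ ½·81.36·0.93358 = 40.68·0.93358 ≈ 37.9781

Area = 37.98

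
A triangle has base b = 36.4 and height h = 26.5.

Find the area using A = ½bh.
A = ½·b·h = ½·36.4·26.5 = ½·964.6 = 482.3

Area = 482.3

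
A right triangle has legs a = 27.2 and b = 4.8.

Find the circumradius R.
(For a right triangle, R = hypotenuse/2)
Hypotenuse c = √(a² + b²) = √(739.84 + 23.04) = √762.88 ≈ 27.6203
R = c/2 ≈ 27.6203/2 ≈ 13.8101

R = 13.81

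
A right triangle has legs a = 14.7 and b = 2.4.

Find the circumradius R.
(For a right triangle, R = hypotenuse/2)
Hypotenuse c = √(a² + b²) = √(216.09 + 5.76) = √221.85 ≈ 14.8946
R = c/2 ≈ 14.8946/2 ≈ 7.44731

R = 7.447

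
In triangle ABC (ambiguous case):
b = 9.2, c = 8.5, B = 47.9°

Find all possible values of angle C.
b/sin(B) = c/sin(C)  ⇒  sin(C) = c·sin(B)/b = 8.5·sin(47.9°)/9.2
sin(47.9°) ≈ 0.741976
sin(C) ≈ 8.5·0.741976/9.2 ≈ 6.30679/9.2 ≈ 0.685521
Candidate 1: C₁ = arcsin(0.685521) ≈ 43.2766°  →  A = 180° − 47.9° − 43.2766° ≈ 88.8234° > 0, valid
Candidate 2: C₂ = 180° − C₁ ≈ 136.723°  →  A = 180° − 47.9° − 136.723° ≈ -4.6234° ≤ 0, not a valid triangle

C = 43.28° (one solution)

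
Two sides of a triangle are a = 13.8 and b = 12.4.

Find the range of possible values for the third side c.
Triangle inequality: |a − b| < c < a + b
|a − b| = |13.8 − 12.4| = 1.4
a + b = 13.8 + 12.4 = 26.2

1.4 < c < 26.2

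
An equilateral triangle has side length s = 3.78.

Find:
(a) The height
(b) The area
(a) The height splits the triangle into two 30-60-90 halves: h = s·√3/2 = 3.78·1.73205/2 ≈ 6.54715/2 ≈ 3.27358
(b) Area = (√3/4)·s² = (√3/4)·3.78² = (√3/4)·14.2884 ≈ 0.433013·14.2884 ≈ 6.18706

Height = 3.274, Area = 6.187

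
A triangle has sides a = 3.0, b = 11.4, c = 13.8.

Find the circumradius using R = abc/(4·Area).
First find the area with Heron's formula.
s = (3.0 + 11.4 + 13.8)/2 = 14.1
Area = √(s(s−a)(s−b)(s−c)) = √(14.1·11.1·2.7·0.3) ≈ √126.773 ≈ 11.2594
abc = 3.0·11.4·13.8 = 471.96
R = abc/(4·Area) ≈ 471.96/(4·11.2594) = 471.96/45.0374 ≈ 10.4793

R = 10.48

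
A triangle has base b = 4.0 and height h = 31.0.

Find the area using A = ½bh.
A = ½·b·h = ½·4.0·31.0 = ½·124 = 62

Area = 62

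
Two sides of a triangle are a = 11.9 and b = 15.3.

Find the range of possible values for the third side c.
Triangle inequality: |a − b| < c < a + b
|a − b| = |11.9 − 15.3| = 3.4
a + b = 11.9 + 15.3 = 27.2

3.4 < c < 27.2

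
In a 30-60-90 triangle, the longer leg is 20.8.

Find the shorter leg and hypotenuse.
In a 30-60-90 triangle the sides are in ratio 1 : √3 : 2, so short leg = long leg/√3 and hypotenuse = 2·(short leg).
Short leg = 20.8/√3 ≈ 20.8/1.73205 ≈ 12.0089
Hypotenuse = 2·12.0089 ≈ 24.0178

Short leg = 12.01, Hypotenuse = 24.02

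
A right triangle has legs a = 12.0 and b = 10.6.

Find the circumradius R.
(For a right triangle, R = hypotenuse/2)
Hypotenuse c = √(a² + b²) = √(144 + 112.36) = √256.36 ≈ 16.0112
R = c/2 ≈ 16.0112/2 ≈ 8.00562

R = 8.006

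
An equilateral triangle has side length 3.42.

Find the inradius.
r = Area/s with s the semi-perimeter.
Area = (√3/4)·3.42² = (√3/4)·11.6964 ≈ 0.433013·11.6964 ≈ 5.06469
s = 3·3.42/2 = 5.13
r ≈ 5.06469/5.13 ≈ 0.987269
(Equivalently r = side/(2√3) = 3.42/3.4641 ≈ 0.987269.)

r = 0.9873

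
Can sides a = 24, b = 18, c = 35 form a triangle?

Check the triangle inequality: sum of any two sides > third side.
a + b vs c: 24 + 18 = 42 > 35  ✓
a + c vs b: 24 + 35 = 59 > 18  ✓
b + c vs a: 18 + 35 = 53 > 24  ✓

Yes, triangle inequality satisfied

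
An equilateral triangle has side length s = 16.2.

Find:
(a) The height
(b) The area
(a) The height splits the triangle into two 30-60-90 halves: h = s·√3/2 = 16.2·1.73205/2 ≈ 28.0592/2 ≈ 14.0296
(b) Area = (√3/4)·s² = (√3/4)·16.2² = (√3/4)·262.44 ≈ 0.433013·262.44 ≈ 113.64

Height = 14.03, Area = 113.6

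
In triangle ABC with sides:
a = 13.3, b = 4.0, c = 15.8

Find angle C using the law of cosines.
c² = a² + b² − 2ab·cos(C)  ⇒  cos(C) = (a² + b² − c²)/(2ab)
cos(C) = (13.3² + 4.0² − 15.8²)/(2·13.3·4.0) = (176.89 + 16 − 249.64)/106.4 = -56.75/106.4 ≈ -0.533365
C = arccos(-0.533365) ≈ 122.233°

C = 122.2°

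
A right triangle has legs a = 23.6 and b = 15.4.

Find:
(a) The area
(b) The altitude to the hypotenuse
(a) The legs are perpendicular, so Area = ½·a·b = ½·23.6·15.4 = ½·363.44 = 181.72
(b) Hypotenuse c = √(a² + b²) = √(556.96 + 237.16) = √794.12 ≈ 28.1801
    Area = ½·c·h_c  ⇒  h_c = 2·Area/c = 363.44/28.1801 ≈ 12.897

Area = 181.72, h_c = 12.9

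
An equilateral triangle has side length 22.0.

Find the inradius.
r = Area/s with s the semi-perimeter.
Area = (√3/4)·22.0² = (√3/4)·484 ≈ 0.433013·484 ≈ 209.578
s = 3·22.0/2 = 33
r ≈ 209.578/33 ≈ 6.35085
(Equivalently r = side/(2√3) = 22.0/3.4641 ≈ 6.35085.)

r = 6.351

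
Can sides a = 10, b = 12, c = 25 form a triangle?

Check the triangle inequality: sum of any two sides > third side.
a + b vs c: 10 + 12 = 22 ≤ 25  ✗
a + c vs b: 10 + 25 = 35 > 12  ✓
b + c vs a: 12 + 25 = 37 > 10  ✓

No: 10 + 12 = 22 is not > 25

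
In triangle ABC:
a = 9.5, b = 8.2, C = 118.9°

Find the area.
Two sides and the included angle (SAS): A = ½·a·b·sin(C) = ½·9.5·8.2·sin(118.9°)
sin(118.9°) ≈ 0.875465
A ≈ ½·77.9·0.875465 = 38.95·0.875465 ≈ 34.0993

Area = 34.1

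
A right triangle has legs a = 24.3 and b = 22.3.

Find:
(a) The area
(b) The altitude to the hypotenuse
(a) The legs are perpendicular, so Area = ½·a·b = ½·24.3·22.3 = ½·541.89 = 270.945
(b) Hypotenuse c = √(a² + b²) = √(590.49 + 497.29) = √1087.78 ≈ 32.9815
    Area = ½·c·h_c  ⇒  h_c = 2·Area/c = 541.89/32.9815 ≈ 16.4301

Area = 270.945, h_c = 16.43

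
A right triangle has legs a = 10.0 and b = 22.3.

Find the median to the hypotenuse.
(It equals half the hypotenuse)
Hypotenuse c = √(a² + b²) = √(100 + 497.29) = √597.29 ≈ 24.4395
Median to hypotenuse = c/2 ≈ 24.4395/2 ≈ 12.2198

Median = 12.22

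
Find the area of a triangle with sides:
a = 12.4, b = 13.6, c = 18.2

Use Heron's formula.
s = (12.4 + 13.6 + 18.2)/2 = 44.2/2 = 22.1
s − a = 9.7, s − b = 8.5, s − c = 3.9
s(s−a)(s−b)(s−c) = 22.1·9.7·8.5·3.9 ≈ 7106.37
Area = √7106.37 ≈ 84.2993

Area = 84.3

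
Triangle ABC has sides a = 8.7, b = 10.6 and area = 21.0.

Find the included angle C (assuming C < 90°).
Area = ½·a·b·sin(C)  ⇒  sin(C) = 2·Area/(a·b) = 2·21.0/(8.7·10.6) = 42/92.22 ≈ 0.455433
C = arcsin(0.455433) ≈ 27.0928° (taking the acute solution since C < 90°)

C = 27.09°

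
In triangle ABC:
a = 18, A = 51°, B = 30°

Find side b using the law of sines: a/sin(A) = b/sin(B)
a/sin(A) = b/sin(B)  ⇒  b = a·sin(B)/sin(A) = 18·sin(30°)/sin(51°)
sin(30°) ≈ 0.5, sin(51°) ≈ 0.777146
b ≈ 18·0.5/0.777146 ≈ 9/0.777146 ≈ 11.5808

b = 11.58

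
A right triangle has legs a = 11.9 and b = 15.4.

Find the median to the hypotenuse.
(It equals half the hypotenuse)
Hypotenuse c = √(a² + b²) = √(141.61 + 237.16) = √378.77 ≈ 19.462
Median to hypotenuse = c/2 ≈ 19.462/2 ≈ 9.73101

Median = 9.731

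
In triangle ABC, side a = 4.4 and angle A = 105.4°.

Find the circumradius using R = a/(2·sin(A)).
R = a/(2·sin(A)) = 4.4/(2·sin(105.4°))
sin(105.4°) ≈ 0.964095
R ≈ 4.4/(2·0.964095) = 4.4/1.92819 ≈ 2.28193

R = 2.282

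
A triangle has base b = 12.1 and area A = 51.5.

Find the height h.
A = ½·b·h  ⇒  h = 2A/b = 2·51.5/12.1 = 103/12.1 ≈ 8.5124

h = 8.512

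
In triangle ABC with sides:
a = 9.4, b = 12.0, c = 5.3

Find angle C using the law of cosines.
c² = a² + b² − 2ab·cos(C)  ⇒  cos(C) = (a² + b² − c²)/(2ab)
cos(C) = (9.4² + 12.0² − 5.3²)/(2·9.4·12.0) = (88.36 + 144 − 28.09)/225.6 = 204.27/225.6 ≈ 0.905452
C = arccos(0.905452) ≈ 25.1158°

C = 25.12°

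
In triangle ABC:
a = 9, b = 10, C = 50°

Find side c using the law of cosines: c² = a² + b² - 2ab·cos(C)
c² = 9² + 10² − 2·9·10·cos(50°)
cos(50°) ≈ 0.642788
c² ≈ 81 + 100 − 180·(0.642788) ≈ 181 − 115.702 ≈ 65.2982
c ≈ √65.2982 ≈ 8.08073

c = 8.081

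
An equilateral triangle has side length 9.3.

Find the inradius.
r = Area/s with s the semi-perimeter.
Area = (√3/4)·9.3² = (√3/4)·86.49 ≈ 0.433013·86.49 ≈ 37.4513
s = 3·9.3/2 = 13.95
r ≈ 37.4513/13.95 ≈ 2.68468
(Equivalently r = side/(2√3) = 9.3/3.4641 ≈ 2.68468.)

r = 2.685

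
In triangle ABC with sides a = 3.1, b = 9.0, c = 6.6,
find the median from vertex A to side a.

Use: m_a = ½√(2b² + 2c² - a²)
m_a = ½√(2·9.0² + 2·6.6² − 3.1²) = ½√(2·81 + 2·43.56 − 9.61) = ½√(162 + 87.12 − 9.61) = ½√239.51
√239.51 ≈ 15.4761, so m_a ≈ 7.73806

m_a = 7.738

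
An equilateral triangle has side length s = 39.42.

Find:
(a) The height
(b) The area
(a) The height splits the triangle into two 30-60-90 halves: h = s·√3/2 = 39.42·1.73205/2 ≈ 68.2774/2 ≈ 34.1387
(b) Area = (√3/4)·s² = (√3/4)·39.42² = (√3/4)·1553.9364 ≈ 0.433013·1553.9364 ≈ 672.874

Height = 34.14, Area = 672.9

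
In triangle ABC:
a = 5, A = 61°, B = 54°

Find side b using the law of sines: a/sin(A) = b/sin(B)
a/sin(A) = b/sin(B)  ⇒  b = a·sin(B)/sin(A) = 5·sin(54°)/sin(61°)
sin(54°) ≈ 0.809017, sin(61°) ≈ 0.87462
b ≈ 5·0.809017/0.87462 ≈ 4.04508/0.87462 ≈ 4.62496

b = 4.625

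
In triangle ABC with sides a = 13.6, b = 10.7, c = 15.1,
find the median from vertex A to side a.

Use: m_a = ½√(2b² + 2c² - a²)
m_a = ½√(2·10.7² + 2·15.1² − 13.6²) = ½√(2·114.49 + 2·228.01 − 184.96) = ½√(228.98 + 456.02 − 184.96) = ½√500.04
√500.04 ≈ 22.3616, so m_a ≈ 11.1808

m_a = 11.18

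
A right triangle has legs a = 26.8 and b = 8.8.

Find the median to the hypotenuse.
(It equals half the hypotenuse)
Hypotenuse c = √(a² + b²) = √(718.24 + 77.44) = √795.68 ≈ 28.2078
Median to hypotenuse = c/2 ≈ 28.2078/2 ≈ 14.1039

Median = 14.1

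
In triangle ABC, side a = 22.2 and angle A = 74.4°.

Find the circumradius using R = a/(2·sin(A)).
R = a/(2·sin(A)) = 22.2/(2·sin(74.4°))
sin(74.4°) ≈ 0.963163
R ≈ 22.2/(2·0.963163) = 22.2/1.92633 ≈ 11.5245

R = 11.52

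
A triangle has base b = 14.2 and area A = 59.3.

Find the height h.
A = ½·b·h  ⇒  h = 2A/b = 2·59.3/14.2 = 118.6/14.2 ≈ 8.35211

h = 8.352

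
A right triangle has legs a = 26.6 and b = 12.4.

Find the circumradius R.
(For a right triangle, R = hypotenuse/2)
Hypotenuse c = √(a² + b²) = √(707.56 + 153.76) = √861.32 ≈ 29.3483
R = c/2 ≈ 29.3483/2 ≈ 14.6741

R = 14.67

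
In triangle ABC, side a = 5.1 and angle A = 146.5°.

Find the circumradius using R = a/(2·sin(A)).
R = a/(2·sin(A)) = 5.1/(2·sin(146.5°))
sin(146.5°) ≈ 0.551937
R ≈ 5.1/(2·0.551937) = 5.1/1.10387 ≈ 4.62009

R = 4.62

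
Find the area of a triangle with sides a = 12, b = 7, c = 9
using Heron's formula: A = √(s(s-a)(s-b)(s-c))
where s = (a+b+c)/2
s = (12 + 7 + 9)/2 = 28/2 = 14
s − a = 2, s − b = 7, s − c = 5
s(s−a)(s−b)(s−c) = 14·2·7·5 = 980
Area = √980 ≈ 31.305

s = 14.0, Area = 31.3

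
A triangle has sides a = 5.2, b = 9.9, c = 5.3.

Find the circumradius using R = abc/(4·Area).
First find the area with Heron's formula.
s = (5.2 + 9.9 + 5.3)/2 = 10.2
Area = √(s(s−a)(s−b)(s−c)) = √(10.2·5·0.3·4.9) ≈ √74.97 ≈ 8.65852
abc = 5.2·9.9·5.3 = 272.844
R = abc/(4·Area) ≈ 272.844/(4·8.65852) = 272.844/34.6341 ≈ 7.8779

R = 7.878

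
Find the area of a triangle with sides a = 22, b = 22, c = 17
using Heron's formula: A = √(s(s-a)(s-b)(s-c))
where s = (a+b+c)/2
s = (22 + 22 + 17)/2 = 61/2 = 30.5
s − a = 8.5, s − b = 8.5, s − c = 13.5
s(s−a)(s−b)(s−c) = 30.5·8.5·8.5·13.5 = 29748.9375
Area = √29748.9375 ≈ 172.479

s = 30.5, Area = 172.5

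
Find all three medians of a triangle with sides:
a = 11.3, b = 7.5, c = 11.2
Median formula: m_a = ½√(2b² + 2c² − a²) (and cyclically). a² = 127.69, b² = 56.25, c² = 125.44.
m_a = ½√(2·56.25 + 2·125.44 − 127.69) = ½√235.69 ≈ ½·15.3522 ≈ 7.6761
m_b = ½√(2·127.69 + 2·125.44 − 56.25) = ½√450.01 ≈ ½·21.2134 ≈ 10.6067
m_c = ½√(2·127.69 + 2·56.25 − 125.44) = ½√242.44 ≈ ½·15.5705 ≈ 7.78524

m_a = 7.676, m_b = 10.61, m_c = 7.785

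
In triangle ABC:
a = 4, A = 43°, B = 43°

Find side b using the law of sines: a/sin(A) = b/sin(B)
a/sin(A) = b/sin(B)  ⇒  b = a·sin(B)/sin(A) = 4·sin(43°)/sin(43°)
sin(43°) ≈ 0.681998, sin(43°) ≈ 0.681998
b ≈ 4·0.681998/0.681998 ≈ 2.72799/0.681998 ≈ 4

b = 4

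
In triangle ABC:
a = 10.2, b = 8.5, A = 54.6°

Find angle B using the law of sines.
a/sin(A) = b/sin(B)  ⇒  sin(B) = b·sin(A)/a = 8.5·sin(54.6°)/10.2
sin(54.6°) ≈ 0.815128
sin(B) ≈ 8.5·0.815128/10.2 ≈ 6.92859/10.2 ≈ 0.679273
B = arcsin(0.679273) ≈ 42.7869°
(Since b ≤ a we need B ≤ A, so the obtuse alternative 180° − 42.7869° ≈ 137.213° is rejected.)

B = 42.79°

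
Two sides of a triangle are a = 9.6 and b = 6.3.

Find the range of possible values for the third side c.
Triangle inequality: |a − b| < c < a + b
|a − b| = |9.6 − 6.3| = 3.3
a + b = 9.6 + 6.3 = 15.9

3.3 < c < 15.9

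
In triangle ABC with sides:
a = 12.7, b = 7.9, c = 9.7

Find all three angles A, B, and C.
Law of cosines for each angle (a² = 161.29, b² = 62.41, c² = 94.09):
cos(A) = (b² + c² − a²)/(2bc) = (62.41 + 94.09 − 161.29)/(2·7.9·9.7) = -4.79/153.26 ≈ -0.0312541  ⇒  A ≈ 91.791°
cos(B) = (a² + c² − b²)/(2ac) = (161.29 + 94.09 − 62.41)/(2·12.7·9.7) = 192.97/246.38 ≈ 0.783221  ⇒  B ≈ 38.4436°
cos(C) = (a² + b² − c²)/(2ab) = (161.29 + 62.41 − 94.09)/(2·12.7·7.9) = 129.61/200.66 ≈ 0.645918  ⇒  C ≈ 49.7654°
Check: A + B + C ≈ 180°

A = 91.79°, B = 38.44°, C = 49.77°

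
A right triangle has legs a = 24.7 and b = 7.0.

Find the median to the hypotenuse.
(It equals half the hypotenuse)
Hypotenuse c = √(a² + b²) = √(610.09 + 49) = √659.09 ≈ 25.6727
Median to hypotenuse = c/2 ≈ 25.6727/2 ≈ 12.8364

Median = 12.84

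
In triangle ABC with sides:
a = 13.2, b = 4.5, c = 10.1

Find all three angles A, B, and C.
Law of cosines for each angle (a² = 174.24, b² = 20.25, c² = 102.01):
cos(A) = (b² + c² − a²)/(2bc) = (20.25 + 102.01 − 174.24)/(2·4.5·10.1) = -51.98/90.9 ≈ -0.571837  ⇒  A ≈ 124.878°
cos(B) = (a² + c² − b²)/(2ac) = (174.24 + 102.01 − 20.25)/(2·13.2·10.1) = 256/266.64 ≈ 0.960096  ⇒  B ≈ 16.2405°
cos(C) = (a² + b² − c²)/(2ab) = (174.24 + 20.25 − 102.01)/(2·13.2·4.5) = 92.48/118.8 ≈ 0.778451  ⇒  C ≈ 38.881°
Check: A + B + C ≈ 180°

A = 124.9°, B = 16.24°, C = 38.88°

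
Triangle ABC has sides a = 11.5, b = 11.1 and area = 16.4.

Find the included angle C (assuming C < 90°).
Area = ½·a·b·sin(C)  ⇒  sin(C) = 2·Area/(a·b) = 2·16.4/(11.5·11.1) = 32.8/127.65 ≈ 0.256953
C = arcsin(0.256953) ≈ 14.8893° (taking the acute solution since C < 90°)

C = 14.89°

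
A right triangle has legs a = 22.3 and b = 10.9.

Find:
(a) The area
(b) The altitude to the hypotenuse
(a) The legs are perpendicular, so Area = ½·a·b = ½·22.3·10.9 = ½·243.07 = 121.535
(b) Hypotenuse c = √(a² + b²) = √(497.29 + 118.81) = √616.1 ≈ 24.8214
    Area = ½·c·h_c  ⇒  h_c = 2·Area/c = 243.07/24.8214 ≈ 9.79277

Area = 121.535, h_c = 9.793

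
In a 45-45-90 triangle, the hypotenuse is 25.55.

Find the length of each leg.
In a 45-45-90 triangle hypotenuse = leg·√2, so leg = hypotenuse/√2.
Leg = 25.55/√2 ≈ 25.55/1.41421 ≈ 18.0666

Each leg = 18.07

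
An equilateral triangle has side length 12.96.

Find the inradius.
r = Area/s with s the semi-perimeter.
Area = (√3/4)·12.96² = (√3/4)·167.9616 ≈ 0.433013·167.9616 ≈ 72.7295
s = 3·12.96/2 = 19.44
r ≈ 72.7295/19.44 ≈ 3.74123
(Equivalently r = side/(2√3) = 12.96/3.4641 ≈ 3.74123.)

r = 3.741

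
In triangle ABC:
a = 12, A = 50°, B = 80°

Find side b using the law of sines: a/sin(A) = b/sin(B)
a/sin(A) = b/sin(B)  ⇒  b = a·sin(B)/sin(A) = 12·sin(80°)/sin(50°)
sin(80°) ≈ 0.984808, sin(50°) ≈ 0.766044
b ≈ 12·0.984808/0.766044 ≈ 11.8177/0.766044 ≈ 15.4269

b = 15.43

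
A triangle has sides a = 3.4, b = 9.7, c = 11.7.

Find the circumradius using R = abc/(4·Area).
First find the area with Heron's formula.
s = (3.4 + 9.7 + 11.7)/2 = 12.4
Area = √(s(s−a)(s−b)(s−c)) = √(12.4·9·2.7·0.7) ≈ √210.924 ≈ 14.5232
abc = 3.4·9.7·11.7 = 385.866
R = abc/(4·Area) ≈ 385.866/(4·14.5232) = 385.866/58.0929 ≈ 6.64222

R = 6.642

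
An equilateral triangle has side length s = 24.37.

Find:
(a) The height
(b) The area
(a) The height splits the triangle into two 30-60-90 halves: h = s·√3/2 = 24.37·1.73205/2 ≈ 42.2101/2 ≈ 21.105
(b) Area = (√3/4)·s² = (√3/4)·24.37² = (√3/4)·593.8969 ≈ 0.433013·593.8969 ≈ 257.165

Height = 21.11, Area = 257.2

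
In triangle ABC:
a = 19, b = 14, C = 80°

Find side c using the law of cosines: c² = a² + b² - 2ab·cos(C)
c² = 19² + 14² − 2·19·14·cos(80°)
cos(80°) ≈ 0.173648
c² ≈ 361 + 196 − 532·(0.173648) ≈ 557 − 92.3808 ≈ 464.619
c ≈ √464.619 ≈ 21.555

c = 21.56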